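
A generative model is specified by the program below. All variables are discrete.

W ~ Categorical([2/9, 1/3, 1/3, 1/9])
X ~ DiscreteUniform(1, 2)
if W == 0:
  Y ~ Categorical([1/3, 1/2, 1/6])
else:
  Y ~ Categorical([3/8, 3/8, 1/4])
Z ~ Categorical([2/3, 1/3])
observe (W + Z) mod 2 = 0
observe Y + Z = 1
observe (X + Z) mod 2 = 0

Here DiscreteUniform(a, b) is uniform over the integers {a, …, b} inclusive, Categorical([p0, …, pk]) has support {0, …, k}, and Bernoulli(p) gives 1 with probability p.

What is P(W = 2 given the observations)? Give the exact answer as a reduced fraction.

P(W = 2 | obs) = 9/23

Enumerate traces; 4 have nonzero weight after conditioning:
  (W=0, X=2, Y=1, Z=0) weight 1/27
  (W=1, X=1, Y=0, Z=1) weight 1/48
  (W=2, X=2, Y=1, Z=0) weight 1/24
  (W=3, X=1, Y=0, Z=1) weight 1/144
Group by W:
  weight(W=0) = 1/27
  weight(W=1) = 1/48
  weight(W=2) = 1/24
  weight(W=3) = 1/144
Total weight = 1/27 + 1/48 + 1/24 + 1/144 = 23/216
P(W=0 | obs) = 1/27 / 23/216 = 8/23
P(W=1 | obs) = 1/48 / 23/216 = 9/46
P(W=2 | obs) = 1/24 / 23/216 = 9/23
P(W=3 | obs) = 1/144 / 23/216 = 3/46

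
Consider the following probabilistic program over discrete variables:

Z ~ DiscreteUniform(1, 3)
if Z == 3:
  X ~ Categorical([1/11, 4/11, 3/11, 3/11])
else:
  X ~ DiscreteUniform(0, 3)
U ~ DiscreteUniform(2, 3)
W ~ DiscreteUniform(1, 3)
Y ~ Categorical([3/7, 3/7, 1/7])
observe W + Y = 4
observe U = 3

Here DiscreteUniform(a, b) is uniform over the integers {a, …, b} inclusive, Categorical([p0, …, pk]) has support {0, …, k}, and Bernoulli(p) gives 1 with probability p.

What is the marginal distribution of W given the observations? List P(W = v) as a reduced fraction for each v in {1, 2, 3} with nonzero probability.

Enumerate traces; 24 have nonzero weight after conditioning:
  (Z=1, X=0, U=3, W=2, Y=2) weight 1/504
  (Z=1, X=0, U=3, W=3, Y=1) weight 1/168
  (Z=1, X=1, U=3, W=2, Y=2) weight 1/504
  (Z=1, X=1, U=3, W=3, Y=1) weight 1/168
  (Z=1, X=2, U=3, W=2, Y=2) weight 1/504
  (Z=1, X=2, U=3, W=3, Y=1) weight 1/168
  (Z=1, X=3, U=3, W=2, Y=2) weight 1/504
  (Z=1, X=3, U=3, W=3, Y=1) weight 1/168
  … 16 more
Group by W:
  weight(W=2) = 1/42
  weight(W=3) = 1/14
Total weight = 1/42 + 1/14 = 2/21
P(W=2 | obs) = 1/42 / 2/21 = 1/4
P(W=3 | obs) = 1/14 / 2/21 = 3/4

P(W=2) = 1/4, P(W=3) = 3/4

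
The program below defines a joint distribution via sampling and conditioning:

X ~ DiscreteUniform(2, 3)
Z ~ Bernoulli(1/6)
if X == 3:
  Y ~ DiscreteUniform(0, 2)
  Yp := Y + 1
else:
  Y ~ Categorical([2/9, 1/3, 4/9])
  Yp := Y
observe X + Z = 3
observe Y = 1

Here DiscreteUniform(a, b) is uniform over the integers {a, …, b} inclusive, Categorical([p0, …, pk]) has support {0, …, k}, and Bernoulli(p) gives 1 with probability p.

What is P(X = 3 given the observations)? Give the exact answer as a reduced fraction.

P(X = 3 | obs) = 5/6

Enumerate traces; 2 have nonzero weight after conditioning:
  (X=2, Z=1, Y=1) weight 1/36
  (X=3, Z=0, Y=1) weight 5/36
Group by X:
  weight(X=2) = 1/36
  weight(X=3) = 5/36
Total weight = 1/36 + 5/36 = 1/6
P(X=2 | obs) = 1/36 / 1/6 = 1/6
P(X=3 | obs) = 5/36 / 1/6 = 5/6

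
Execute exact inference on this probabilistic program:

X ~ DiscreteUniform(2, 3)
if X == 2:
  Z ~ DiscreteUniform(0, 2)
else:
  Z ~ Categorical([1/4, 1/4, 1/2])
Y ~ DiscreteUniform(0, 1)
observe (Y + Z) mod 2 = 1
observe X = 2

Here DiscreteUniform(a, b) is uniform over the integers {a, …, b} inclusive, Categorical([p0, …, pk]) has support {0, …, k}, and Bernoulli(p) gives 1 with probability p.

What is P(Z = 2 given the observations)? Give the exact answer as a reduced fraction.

Enumerate traces; 3 have nonzero weight after conditioning:
  (X=2, Z=0, Y=1) weight 1/12
  (X=2, Z=1, Y=0) weight 1/12
  (X=2, Z=2, Y=1) weight 1/12
Group by Z:
  weight(Z=0) = 1/12
  weight(Z=1) = 1/12
  weight(Z=2) = 1/12
Total weight = 1/12 + 1/12 + 1/12 = 1/4
P(Z=0 | obs) = 1/12 / 1/4 = 1/3
P(Z=1 | obs) = 1/12 / 1/4 = 1/3
P(Z=2 | obs) = 1/12 / 1/4 = 1/3

P(Z = 2 | obs) = 1/3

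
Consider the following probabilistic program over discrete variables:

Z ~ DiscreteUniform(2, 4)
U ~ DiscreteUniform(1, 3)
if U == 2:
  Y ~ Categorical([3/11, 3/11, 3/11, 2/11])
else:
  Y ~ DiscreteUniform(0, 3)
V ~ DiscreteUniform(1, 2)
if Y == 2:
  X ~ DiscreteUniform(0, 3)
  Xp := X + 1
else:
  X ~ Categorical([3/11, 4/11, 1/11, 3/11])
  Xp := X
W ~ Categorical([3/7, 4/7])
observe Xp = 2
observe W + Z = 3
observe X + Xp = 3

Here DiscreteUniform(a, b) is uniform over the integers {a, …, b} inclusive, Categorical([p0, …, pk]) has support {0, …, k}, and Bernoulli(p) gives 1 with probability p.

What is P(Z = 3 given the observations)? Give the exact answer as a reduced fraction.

P(Z = 3 | obs) = 3/7

Enumerate traces; 12 have nonzero weight after conditioning:
  (Z=2, U=1, Y=2, V=1, X=1, W=1) weight 1/504
  (Z=2, U=1, Y=2, V=2, X=1, W=1) weight 1/504
  (Z=2, U=2, Y=2, V=1, X=1, W=1) weight 1/462
  (Z=2, U=2, Y=2, V=2, X=1, W=1) weight 1/462
  (Z=2, U=3, Y=2, V=1, X=1, W=1) weight 1/504
  (Z=2, U=3, Y=2, V=2, X=1, W=1) weight 1/504
  (Z=3, U=1, Y=2, V=1, X=1, W=0) weight 1/672
  (Z=3, U=1, Y=2, V=2, X=1, W=0) weight 1/672
  … 4 more
Group by Z:
  weight(Z=2) = 17/1386
  weight(Z=3) = 17/1848
Total weight = 17/1386 + 17/1848 = 17/792
P(Z=2 | obs) = 17/1386 / 17/792 = 4/7
P(Z=3 | obs) = 17/1848 / 17/792 = 3/7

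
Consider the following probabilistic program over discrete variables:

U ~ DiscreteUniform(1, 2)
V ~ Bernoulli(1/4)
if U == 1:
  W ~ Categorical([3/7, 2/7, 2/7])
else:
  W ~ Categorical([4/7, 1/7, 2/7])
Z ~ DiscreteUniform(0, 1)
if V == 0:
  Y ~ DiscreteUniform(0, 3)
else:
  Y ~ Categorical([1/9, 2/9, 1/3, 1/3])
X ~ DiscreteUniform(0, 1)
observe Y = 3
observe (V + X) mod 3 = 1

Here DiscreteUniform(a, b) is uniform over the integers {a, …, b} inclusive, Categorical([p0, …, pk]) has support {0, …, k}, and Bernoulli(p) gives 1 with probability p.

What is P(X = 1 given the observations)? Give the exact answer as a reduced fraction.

Enumerate traces; 24 have nonzero weight after conditioning:
  (U=1, V=0, W=0, Z=0, Y=3, X=1) weight 9/896
  (U=1, V=0, W=0, Z=1, Y=3, X=1) weight 9/896
  (U=1, V=0, W=1, Z=0, Y=3, X=1) weight 3/448
  (U=1, V=0, W=1, Z=1, Y=3, X=1) weight 3/448
  (U=1, V=0, W=2, Z=0, Y=3, X=1) weight 3/448
  (U=1, V=0, W=2, Z=1, Y=3, X=1) weight 3/448
  (U=1, V=1, W=0, Z=0, Y=3, X=0) weight 1/224
  (U=1, V=1, W=0, Z=1, Y=3, X=0) weight 1/224
  … 16 more
Group by X:
  weight(X=0) = 1/24
  weight(X=1) = 3/32
Total weight = 1/24 + 3/32 = 13/96
P(X=0 | obs) = 1/24 / 13/96 = 4/13
P(X=1 | obs) = 3/32 / 13/96 = 9/13

P(X = 1 | obs) = 9/13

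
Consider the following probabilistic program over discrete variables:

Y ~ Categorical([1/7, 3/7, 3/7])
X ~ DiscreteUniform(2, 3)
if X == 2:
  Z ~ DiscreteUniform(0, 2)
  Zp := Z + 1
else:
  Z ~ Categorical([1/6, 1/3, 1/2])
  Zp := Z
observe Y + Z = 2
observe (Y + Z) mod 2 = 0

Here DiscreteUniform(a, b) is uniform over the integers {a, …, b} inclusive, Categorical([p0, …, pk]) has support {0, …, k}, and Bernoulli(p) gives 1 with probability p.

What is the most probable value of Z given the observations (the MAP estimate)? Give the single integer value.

Enumerate traces; 6 have nonzero weight after conditioning:
  (Y=0, X=2, Z=2) weight 1/42
  (Y=0, X=3, Z=2) weight 1/28
  (Y=1, X=2, Z=1) weight 1/14
  (Y=1, X=3, Z=1) weight 1/14
  (Y=2, X=2, Z=0) weight 1/14
  (Y=2, X=3, Z=0) weight 1/28
Group by Z:
  weight(Z=0) = 3/28
  weight(Z=1) = 1/7
  weight(Z=2) = 5/84
Total weight = 3/28 + 1/7 + 5/84 = 13/42
P(Z=0 | obs) = 3/28 / 13/42 = 9/26
P(Z=1 | obs) = 1/7 / 13/42 = 6/13
P(Z=2 | obs) = 5/84 / 13/42 = 5/26
argmax = 1

argmax_v P(Z = v | obs) = 1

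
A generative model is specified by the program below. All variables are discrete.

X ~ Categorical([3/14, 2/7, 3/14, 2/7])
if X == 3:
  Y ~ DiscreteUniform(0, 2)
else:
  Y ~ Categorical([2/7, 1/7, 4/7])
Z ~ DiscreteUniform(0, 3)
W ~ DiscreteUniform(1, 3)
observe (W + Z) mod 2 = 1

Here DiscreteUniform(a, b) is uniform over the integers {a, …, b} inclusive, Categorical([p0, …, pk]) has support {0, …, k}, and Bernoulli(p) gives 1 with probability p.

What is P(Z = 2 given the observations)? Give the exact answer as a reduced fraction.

P(Z = 2 | obs) = 1/3

Enumerate traces; 72 have nonzero weight after conditioning:
  (X=0, Y=0, Z=0, W=1) weight 1/196
  (X=0, Y=0, Z=0, W=3) weight 1/196
  (X=0, Y=0, Z=1, W=2) weight 1/196
  (X=0, Y=0, Z=2, W=1) weight 1/196
  (X=0, Y=0, Z=2, W=3) weight 1/196
  (X=0, Y=0, Z=3, W=2) weight 1/196
  (X=0, Y=1, Z=0, W=1) weight 1/392
  (X=0, Y=1, Z=0, W=3) weight 1/392
  … 64 more
Group by Z:
  weight(Z=0) = 1/6
  weight(Z=1) = 1/12
  weight(Z=2) = 1/6
  weight(Z=3) = 1/12
Total weight = 1/6 + 1/12 + 1/6 + 1/12 = 1/2
P(Z=0 | obs) = 1/6 / 1/2 = 1/3
P(Z=1 | obs) = 1/12 / 1/2 = 1/6
P(Z=2 | obs) = 1/6 / 1/2 = 1/3
P(Z=3 | obs) = 1/12 / 1/2 = 1/6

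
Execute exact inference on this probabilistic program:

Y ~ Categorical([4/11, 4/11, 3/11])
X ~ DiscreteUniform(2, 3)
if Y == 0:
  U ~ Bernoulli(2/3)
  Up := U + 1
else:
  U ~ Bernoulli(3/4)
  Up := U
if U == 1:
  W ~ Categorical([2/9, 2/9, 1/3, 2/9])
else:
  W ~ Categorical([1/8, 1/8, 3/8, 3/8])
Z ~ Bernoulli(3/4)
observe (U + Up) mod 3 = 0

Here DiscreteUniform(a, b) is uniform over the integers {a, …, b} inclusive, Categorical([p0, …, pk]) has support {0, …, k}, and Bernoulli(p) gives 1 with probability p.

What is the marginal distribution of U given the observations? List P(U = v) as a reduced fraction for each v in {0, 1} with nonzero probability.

Enumerate traces; 48 have nonzero weight after conditioning:
  (Y=0, X=2, U=1, W=0, Z=0) weight 2/297
  (Y=0, X=2, U=1, W=0, Z=1) weight 2/99
  (Y=0, X=2, U=1, W=1, Z=0) weight 2/297
  (Y=0, X=2, U=1, W=1, Z=1) weight 2/99
  (Y=0, X=2, U=1, W=2, Z=0) weight 1/99
  (Y=0, X=2, U=1, W=2, Z=1) weight 1/33
  (Y=0, X=2, U=1, W=3, Z=0) weight 2/297
  (Y=0, X=2, U=1, W=3, Z=1) weight 2/99
  (Y=1, X=2, U=0, W=0, Z=0) weight 1/704
  … 39 more
Group by U:
  weight(U=0) = 7/44
  weight(U=1) = 8/33
Total weight = 7/44 + 8/33 = 53/132
P(U=0 | obs) = 7/44 / 53/132 = 21/53
P(U=1 | obs) = 8/33 / 53/132 = 32/53

P(U=0) = 21/53, P(U=1) = 32/53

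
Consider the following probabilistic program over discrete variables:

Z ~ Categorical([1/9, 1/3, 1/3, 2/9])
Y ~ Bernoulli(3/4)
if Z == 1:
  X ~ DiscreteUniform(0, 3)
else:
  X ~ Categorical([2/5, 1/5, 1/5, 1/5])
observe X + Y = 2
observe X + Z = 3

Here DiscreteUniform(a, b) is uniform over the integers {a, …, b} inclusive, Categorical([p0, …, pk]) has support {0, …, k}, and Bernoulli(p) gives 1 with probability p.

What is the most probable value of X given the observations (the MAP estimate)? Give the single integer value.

argmax_v P(X = v | obs) = 1

Enumerate traces; 2 have nonzero weight after conditioning:
  (Z=1, Y=0, X=2) weight 1/48
  (Z=2, Y=1, X=1) weight 1/20
Group by X:
  weight(X=1) = 1/20
  weight(X=2) = 1/48
Total weight = 1/20 + 1/48 = 17/240
P(X=1 | obs) = 1/20 / 17/240 = 12/17
P(X=2 | obs) = 1/48 / 17/240 = 5/17
argmax = 1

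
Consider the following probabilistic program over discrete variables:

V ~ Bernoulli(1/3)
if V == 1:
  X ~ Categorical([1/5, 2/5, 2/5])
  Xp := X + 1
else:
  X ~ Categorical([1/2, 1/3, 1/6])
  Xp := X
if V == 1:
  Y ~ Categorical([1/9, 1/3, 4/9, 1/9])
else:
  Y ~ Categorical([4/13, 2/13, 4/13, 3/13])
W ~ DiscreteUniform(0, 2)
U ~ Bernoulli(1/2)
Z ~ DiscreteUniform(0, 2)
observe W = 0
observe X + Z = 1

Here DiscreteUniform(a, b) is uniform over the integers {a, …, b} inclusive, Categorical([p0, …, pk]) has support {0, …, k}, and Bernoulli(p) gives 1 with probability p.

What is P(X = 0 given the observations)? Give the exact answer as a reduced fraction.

Enumerate traces; 32 have nonzero weight after conditioning:
  (V=0, X=0, Y=0, W=0, U=0, Z=1) weight 2/351
  (V=0, X=0, Y=0, W=0, U=1, Z=1) weight 2/351
  (V=0, X=0, Y=1, W=0, U=0, Z=1) weight 1/351
  (V=0, X=0, Y=1, W=0, U=1, Z=1) weight 1/351
  (V=0, X=0, Y=2, W=0, U=0, Z=1) weight 2/351
  (V=0, X=0, Y=2, W=0, U=1, Z=1) weight 2/351
  (V=0, X=0, Y=3, W=0, U=0, Z=1) weight 1/234
  (V=0, X=0, Y=3, W=0, U=1, Z=1) weight 1/234
  (V=0, X=1, Y=0, W=0, U=0, Z=0) weight 4/1053
  … 23 more
Group by X:
  weight(X=0) = 2/45
  weight(X=1) = 16/405
Total weight = 2/45 + 16/405 = 34/405
P(X=0 | obs) = 2/45 / 34/405 = 9/17
P(X=1 | obs) = 16/405 / 34/405 = 8/17

P(X = 0 | obs) = 9/17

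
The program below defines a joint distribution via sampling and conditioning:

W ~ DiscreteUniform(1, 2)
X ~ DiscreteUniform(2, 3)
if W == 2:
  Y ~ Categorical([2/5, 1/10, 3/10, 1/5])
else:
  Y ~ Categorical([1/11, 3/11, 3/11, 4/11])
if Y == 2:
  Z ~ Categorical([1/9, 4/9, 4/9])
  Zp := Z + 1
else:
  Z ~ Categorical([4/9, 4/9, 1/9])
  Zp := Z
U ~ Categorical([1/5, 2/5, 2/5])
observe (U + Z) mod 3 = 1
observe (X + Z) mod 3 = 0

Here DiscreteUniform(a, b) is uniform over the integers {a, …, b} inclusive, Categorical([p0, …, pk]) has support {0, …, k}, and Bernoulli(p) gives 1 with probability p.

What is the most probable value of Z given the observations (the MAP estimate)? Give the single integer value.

Enumerate traces; 16 have nonzero weight after conditioning:
  (W=1, X=2, Y=0, Z=1, U=0) weight 1/495
  (W=1, X=2, Y=1, Z=1, U=0) weight 1/165
  (W=1, X=2, Y=2, Z=1, U=0) weight 1/165
  (W=1, X=2, Y=3, Z=1, U=0) weight 4/495
  (W=1, X=3, Y=0, Z=0, U=1) weight 2/495
  (W=1, X=3, Y=1, Z=0, U=1) weight 2/165
  (W=1, X=3, Y=2, Z=0, U=1) weight 1/330
  (W=1, X=3, Y=3, Z=0, U=1) weight 8/495
  … 8 more
Group by Z:
  weight(Z=0) = 691/9900
  weight(Z=1) = 2/45
Total weight = 691/9900 + 2/45 = 377/3300
P(Z=0 | obs) = 691/9900 / 377/3300 = 691/1131
P(Z=1 | obs) = 2/45 / 377/3300 = 440/1131
argmax = 0

argmax_v P(Z = v | obs) = 0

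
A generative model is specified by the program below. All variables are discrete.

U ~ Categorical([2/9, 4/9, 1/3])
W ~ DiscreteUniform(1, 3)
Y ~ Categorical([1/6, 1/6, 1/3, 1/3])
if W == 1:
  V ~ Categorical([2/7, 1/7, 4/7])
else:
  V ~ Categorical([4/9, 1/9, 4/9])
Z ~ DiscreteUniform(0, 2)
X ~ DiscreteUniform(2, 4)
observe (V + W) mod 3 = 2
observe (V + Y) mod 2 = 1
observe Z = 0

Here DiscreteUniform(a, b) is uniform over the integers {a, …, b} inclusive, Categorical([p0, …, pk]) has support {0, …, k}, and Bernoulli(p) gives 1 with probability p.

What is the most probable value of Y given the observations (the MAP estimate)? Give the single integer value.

Enumerate traces; 54 have nonzero weight after conditioning:
  (U=0, W=1, Y=0, V=1, Z=0, X=2) weight 1/5103
  (U=0, W=1, Y=0, V=1, Z=0, X=3) weight 1/5103
  (U=0, W=1, Y=0, V=1, Z=0, X=4) weight 1/5103
  (U=0, W=1, Y=2, V=1, Z=0, X=2) weight 2/5103
  (U=0, W=1, Y=2, V=1, Z=0, X=3) weight 2/5103
  (U=0, W=1, Y=2, V=1, Z=0, X=4) weight 2/5103
  (U=0, W=2, Y=1, V=0, Z=0, X=2) weight 4/6561
  (U=0, W=2, Y=1, V=0, Z=0, X=3) weight 4/6561
  (U=0, W=2, Y=3, V=0, Z=0, X=2) weight 8/6561
  … 45 more
Group by Y:
  weight(Y=0) = 1/378
  weight(Y=1) = 4/243
  weight(Y=2) = 1/189
  weight(Y=3) = 8/243
Total weight = 1/378 + 4/243 + 1/189 + 8/243 = 65/1134
P(Y=0 | obs) = 1/378 / 65/1134 = 3/65
P(Y=1 | obs) = 4/243 / 65/1134 = 56/195
P(Y=2 | obs) = 1/189 / 65/1134 = 6/65
P(Y=3 | obs) = 8/243 / 65/1134 = 112/195
argmax = 3

argmax_v P(Y = v | obs) = 3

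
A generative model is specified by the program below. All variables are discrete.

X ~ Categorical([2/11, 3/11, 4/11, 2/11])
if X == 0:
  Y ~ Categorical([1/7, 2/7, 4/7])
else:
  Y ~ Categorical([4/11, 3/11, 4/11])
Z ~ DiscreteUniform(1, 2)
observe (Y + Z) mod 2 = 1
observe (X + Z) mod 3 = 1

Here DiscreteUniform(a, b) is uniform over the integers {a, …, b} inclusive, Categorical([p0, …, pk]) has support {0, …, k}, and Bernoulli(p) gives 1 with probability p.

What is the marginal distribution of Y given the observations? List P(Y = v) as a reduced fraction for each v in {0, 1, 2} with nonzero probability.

Enumerate traces; 5 have nonzero weight after conditioning:
  (X=0, Y=0, Z=1) weight 1/77
  (X=0, Y=2, Z=1) weight 4/77
  (X=2, Y=1, Z=2) weight 6/121
  (X=3, Y=0, Z=1) weight 4/121
  (X=3, Y=2, Z=1) weight 4/121
Group by Y:
  weight(Y=0) = 39/847
  weight(Y=1) = 6/121
  weight(Y=2) = 72/847
Total weight = 39/847 + 6/121 + 72/847 = 153/847
P(Y=0 | obs) = 39/847 / 153/847 = 13/51
P(Y=1 | obs) = 6/121 / 153/847 = 14/51
P(Y=2 | obs) = 72/847 / 153/847 = 8/17

P(Y=0) = 13/51, P(Y=1) = 14/51, P(Y=2) = 8/17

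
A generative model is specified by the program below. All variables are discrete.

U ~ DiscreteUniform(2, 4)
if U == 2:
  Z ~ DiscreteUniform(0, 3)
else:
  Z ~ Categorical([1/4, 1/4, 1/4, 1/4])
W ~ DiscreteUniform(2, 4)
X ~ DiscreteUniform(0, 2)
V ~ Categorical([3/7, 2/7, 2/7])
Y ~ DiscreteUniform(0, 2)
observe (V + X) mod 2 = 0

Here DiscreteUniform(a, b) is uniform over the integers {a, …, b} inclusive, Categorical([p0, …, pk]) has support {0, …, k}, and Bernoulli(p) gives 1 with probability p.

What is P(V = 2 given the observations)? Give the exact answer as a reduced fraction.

Enumerate traces; 540 have nonzero weight after conditioning:
  (U=2, Z=0, W=2, X=0, V=0, Y=0) weight 1/756
  (U=2, Z=0, W=2, X=0, V=0, Y=1) weight 1/756
  (U=2, Z=0, W=2, X=0, V=0, Y=2) weight 1/756
  (U=2, Z=0, W=2, X=0, V=2, Y=0) weight 1/1134
  (U=2, Z=0, W=2, X=0, V=2, Y=1) weight 1/1134
  (U=2, Z=0, W=2, X=0, V=2, Y=2) weight 1/1134
  (U=2, Z=0, W=2, X=1, V=1, Y=0) weight 1/1134
  (U=2, Z=0, W=2, X=1, V=1, Y=1) weight 1/1134
  … 532 more
Group by V:
  weight(V=0) = 2/7
  weight(V=1) = 2/21
  weight(V=2) = 4/21
Total weight = 2/7 + 2/21 + 4/21 = 4/7
P(V=0 | obs) = 2/7 / 4/7 = 1/2
P(V=1 | obs) = 2/21 / 4/7 = 1/6
P(V=2 | obs) = 4/21 / 4/7 = 1/3

P(V = 2 | obs) = 1/3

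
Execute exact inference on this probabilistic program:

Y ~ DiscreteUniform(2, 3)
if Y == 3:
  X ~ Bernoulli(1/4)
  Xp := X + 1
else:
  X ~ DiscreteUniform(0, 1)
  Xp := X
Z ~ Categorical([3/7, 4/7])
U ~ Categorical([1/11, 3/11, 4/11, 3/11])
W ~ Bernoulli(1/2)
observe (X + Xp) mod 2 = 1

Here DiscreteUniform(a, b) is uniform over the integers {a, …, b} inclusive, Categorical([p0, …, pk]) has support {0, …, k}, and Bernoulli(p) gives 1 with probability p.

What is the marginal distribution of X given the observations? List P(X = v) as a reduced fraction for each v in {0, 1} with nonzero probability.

Enumerate traces; 32 have nonzero weight after conditioning:
  (Y=3, X=0, Z=0, U=0, W=0) weight 9/1232
  (Y=3, X=0, Z=0, U=0, W=1) weight 9/1232
  (Y=3, X=0, Z=0, U=1, W=0) weight 27/1232
  (Y=3, X=0, Z=0, U=1, W=1) weight 27/1232
  (Y=3, X=0, Z=0, U=2, W=0) weight 9/308
  (Y=3, X=0, Z=0, U=2, W=1) weight 9/308
  (Y=3, X=0, Z=0, U=3, W=0) weight 27/1232
  (Y=3, X=0, Z=0, U=3, W=1) weight 27/1232
  (Y=3, X=1, Z=0, U=0, W=0) weight 3/1232
  … 23 more
Group by X:
  weight(X=0) = 3/8
  weight(X=1) = 1/8
Total weight = 3/8 + 1/8 = 1/2
P(X=0 | obs) = 3/8 / 1/2 = 3/4
P(X=1 | obs) = 1/8 / 1/2 = 1/4

P(X=0) = 3/4, P(X=1) = 1/4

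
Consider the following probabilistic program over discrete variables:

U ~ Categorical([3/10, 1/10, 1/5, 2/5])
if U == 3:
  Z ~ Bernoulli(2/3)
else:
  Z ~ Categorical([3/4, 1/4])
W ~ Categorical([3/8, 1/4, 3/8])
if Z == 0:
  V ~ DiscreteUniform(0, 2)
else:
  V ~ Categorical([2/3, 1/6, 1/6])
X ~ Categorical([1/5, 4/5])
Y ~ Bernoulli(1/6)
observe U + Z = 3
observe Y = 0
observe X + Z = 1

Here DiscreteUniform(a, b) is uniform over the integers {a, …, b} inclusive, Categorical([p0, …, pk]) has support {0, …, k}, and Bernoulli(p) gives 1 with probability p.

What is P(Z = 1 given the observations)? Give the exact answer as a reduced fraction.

Enumerate traces; 18 have nonzero weight after conditioning:
  (U=2, Z=1, W=0, V=0, X=0, Y=0) weight 1/480
  (U=2, Z=1, W=0, V=1, X=0, Y=0) weight 1/1920
  (U=2, Z=1, W=0, V=2, X=0, Y=0) weight 1/1920
  (U=2, Z=1, W=1, V=0, X=0, Y=0) weight 1/720
  (U=2, Z=1, W=1, V=1, X=0, Y=0) weight 1/2880
  (U=2, Z=1, W=1, V=2, X=0, Y=0) weight 1/2880
  (U=2, Z=1, W=2, V=0, X=0, Y=0) weight 1/480
  (U=2, Z=1, W=2, V=1, X=0, Y=0) weight 1/1920
  (U=3, Z=0, W=0, V=0, X=1, Y=0) weight 1/90
  … 9 more
Group by Z:
  weight(Z=0) = 4/45
  weight(Z=1) = 1/120
Total weight = 4/45 + 1/120 = 7/72
P(Z=0 | obs) = 4/45 / 7/72 = 32/35
P(Z=1 | obs) = 1/120 / 7/72 = 3/35

P(Z = 1 | obs) = 3/35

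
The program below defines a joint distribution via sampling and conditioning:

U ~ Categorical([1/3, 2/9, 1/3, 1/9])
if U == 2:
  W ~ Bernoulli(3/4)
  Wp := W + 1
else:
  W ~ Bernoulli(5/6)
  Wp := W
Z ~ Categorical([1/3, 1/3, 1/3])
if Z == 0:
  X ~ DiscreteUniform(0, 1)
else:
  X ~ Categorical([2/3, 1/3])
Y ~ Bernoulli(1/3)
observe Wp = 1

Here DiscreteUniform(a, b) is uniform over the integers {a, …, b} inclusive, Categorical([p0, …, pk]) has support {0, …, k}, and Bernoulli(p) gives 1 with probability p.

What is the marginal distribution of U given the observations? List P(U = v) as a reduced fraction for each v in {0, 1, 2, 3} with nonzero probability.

P(U=0) = 10/23, P(U=1) = 20/69, P(U=2) = 3/23, P(U=3) = 10/69

Enumerate traces; 48 have nonzero weight after conditioning:
  (U=0, W=1, Z=0, X=0, Y=0) weight 5/162
  (U=0, W=1, Z=0, X=0, Y=1) weight 5/324
  (U=0, W=1, Z=0, X=1, Y=0) weight 5/162
  (U=0, W=1, Z=0, X=1, Y=1) weight 5/324
  (U=0, W=1, Z=1, X=0, Y=0) weight 10/243
  (U=0, W=1, Z=1, X=0, Y=1) weight 5/243
  (U=0, W=1, Z=1, X=1, Y=0) weight 5/243
  (U=0, W=1, Z=1, X=1, Y=1) weight 5/486
  (U=1, W=1, Z=0, X=0, Y=0) weight 5/243
  (U=2, W=0, Z=0, X=0, Y=0) weight 1/108
  … 38 more
Group by U:
  weight(U=0) = 5/18
  weight(U=1) = 5/27
  weight(U=2) = 1/12
  weight(U=3) = 5/54
Total weight = 5/18 + 5/27 + 1/12 + 5/54 = 23/36
P(U=0 | obs) = 5/18 / 23/36 = 10/23
P(U=1 | obs) = 5/27 / 23/36 = 20/69
P(U=2 | obs) = 1/12 / 23/36 = 3/23
P(U=3 | obs) = 5/54 / 23/36 = 10/69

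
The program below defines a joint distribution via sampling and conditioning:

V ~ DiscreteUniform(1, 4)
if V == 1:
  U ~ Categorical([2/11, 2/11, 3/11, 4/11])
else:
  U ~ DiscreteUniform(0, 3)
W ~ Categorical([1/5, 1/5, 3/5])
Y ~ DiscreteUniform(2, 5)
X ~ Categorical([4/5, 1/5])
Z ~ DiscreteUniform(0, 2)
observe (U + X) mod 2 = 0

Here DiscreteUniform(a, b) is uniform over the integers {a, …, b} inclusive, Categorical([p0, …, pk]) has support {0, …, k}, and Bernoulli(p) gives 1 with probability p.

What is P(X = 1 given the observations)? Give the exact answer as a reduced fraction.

Enumerate traces; 576 have nonzero weight after conditioning:
  (V=1, U=0, W=0, Y=2, X=0, Z=0) weight 1/1650
  (V=1, U=0, W=0, Y=2, X=0, Z=1) weight 1/1650
  (V=1, U=0, W=0, Y=2, X=0, Z=2) weight 1/1650
  (V=1, U=0, W=0, Y=3, X=0, Z=0) weight 1/1650
  (V=1, U=0, W=0, Y=3, X=0, Z=1) weight 1/1650
  (V=1, U=0, W=0, Y=3, X=0, Z=2) weight 1/1650
  (V=1, U=0, W=0, Y=4, X=0, Z=0) weight 1/1650
  (V=1, U=0, W=0, Y=4, X=0, Z=1) weight 1/1650
  (V=1, U=1, W=0, Y=2, X=1, Z=0) weight 1/6600
  … 567 more
Group by X:
  weight(X=0) = 43/110
  weight(X=1) = 9/88
Total weight = 43/110 + 9/88 = 217/440
P(X=0 | obs) = 43/110 / 217/440 = 172/217
P(X=1 | obs) = 9/88 / 217/440 = 45/217

P(X = 1 | obs) = 45/217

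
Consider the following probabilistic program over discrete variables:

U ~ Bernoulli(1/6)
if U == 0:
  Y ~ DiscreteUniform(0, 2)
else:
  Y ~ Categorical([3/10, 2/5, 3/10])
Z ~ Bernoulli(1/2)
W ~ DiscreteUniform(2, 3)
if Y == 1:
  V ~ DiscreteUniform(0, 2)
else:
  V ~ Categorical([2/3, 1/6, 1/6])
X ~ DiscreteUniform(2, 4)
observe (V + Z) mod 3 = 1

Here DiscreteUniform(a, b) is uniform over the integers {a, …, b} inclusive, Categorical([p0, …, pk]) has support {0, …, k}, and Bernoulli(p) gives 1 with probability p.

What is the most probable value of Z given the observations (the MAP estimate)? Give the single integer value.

Enumerate traces; 72 have nonzero weight after conditioning:
  (U=0, Y=0, Z=0, W=2, V=1, X=2) weight 5/1296
  (U=0, Y=0, Z=0, W=2, V=1, X=3) weight 5/1296
  (U=0, Y=0, Z=0, W=2, V=1, X=4) weight 5/1296
  (U=0, Y=0, Z=0, W=3, V=1, X=2) weight 5/1296
  (U=0, Y=0, Z=0, W=3, V=1, X=3) weight 5/1296
  (U=0, Y=0, Z=0, W=3, V=1, X=4) weight 5/1296
  (U=0, Y=0, Z=1, W=2, V=0, X=2) weight 5/324
  (U=0, Y=0, Z=1, W=2, V=0, X=3) weight 5/324
  … 64 more
Group by Z:
  weight(Z=0) = 121/1080
  weight(Z=1) = 149/540
Total weight = 121/1080 + 149/540 = 419/1080
P(Z=0 | obs) = 121/1080 / 419/1080 = 121/419
P(Z=1 | obs) = 149/540 / 419/1080 = 298/419
argmax = 1

argmax_v P(Z = v | obs) = 1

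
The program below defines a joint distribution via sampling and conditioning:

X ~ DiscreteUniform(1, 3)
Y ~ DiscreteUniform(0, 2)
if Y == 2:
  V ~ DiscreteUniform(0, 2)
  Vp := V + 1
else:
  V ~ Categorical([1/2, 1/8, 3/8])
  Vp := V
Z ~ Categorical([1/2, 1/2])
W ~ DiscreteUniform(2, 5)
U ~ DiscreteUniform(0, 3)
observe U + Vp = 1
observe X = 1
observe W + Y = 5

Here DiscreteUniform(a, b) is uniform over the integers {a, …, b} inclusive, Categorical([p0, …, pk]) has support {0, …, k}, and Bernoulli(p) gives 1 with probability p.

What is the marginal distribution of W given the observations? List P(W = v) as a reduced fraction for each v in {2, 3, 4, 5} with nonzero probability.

P(W=3) = 4/19, P(W=4) = 15/38, P(W=5) = 15/38

Enumerate traces; 10 have nonzero weight after conditioning:
  (X=1, Y=0, V=0, Z=0, W=5, U=1) weight 1/576
  (X=1, Y=0, V=0, Z=1, W=5, U=1) weight 1/576
  (X=1, Y=0, V=1, Z=0, W=5, U=0) weight 1/2304
  (X=1, Y=0, V=1, Z=1, W=5, U=0) weight 1/2304
  (X=1, Y=1, V=0, Z=0, W=4, U=1) weight 1/576
  (X=1, Y=1, V=0, Z=1, W=4, U=1) weight 1/576
  (X=1, Y=1, V=1, Z=0, W=4, U=0) weight 1/2304
  (X=1, Y=1, V=1, Z=1, W=4, U=0) weight 1/2304
  (X=1, Y=2, V=0, Z=0, W=3, U=0) weight 1/864
  … 1 more
Group by W:
  weight(W=3) = 1/432
  weight(W=4) = 5/1152
  weight(W=5) = 5/1152
Total weight = 1/432 + 5/1152 + 5/1152 = 19/1728
P(W=3 | obs) = 1/432 / 19/1728 = 4/19
P(W=4 | obs) = 5/1152 / 19/1728 = 15/38
P(W=5 | obs) = 5/1152 / 19/1728 = 15/38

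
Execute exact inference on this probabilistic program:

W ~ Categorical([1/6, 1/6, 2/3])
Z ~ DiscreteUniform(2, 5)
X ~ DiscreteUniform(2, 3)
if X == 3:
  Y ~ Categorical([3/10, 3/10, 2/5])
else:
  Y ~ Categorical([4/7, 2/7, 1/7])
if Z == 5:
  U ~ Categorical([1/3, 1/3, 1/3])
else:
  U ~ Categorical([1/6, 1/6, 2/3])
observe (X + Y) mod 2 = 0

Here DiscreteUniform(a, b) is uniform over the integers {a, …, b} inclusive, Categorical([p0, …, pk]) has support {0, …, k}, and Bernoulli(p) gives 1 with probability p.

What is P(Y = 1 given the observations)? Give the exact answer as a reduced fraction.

P(Y = 1 | obs) = 21/71

Enumerate traces; 108 have nonzero weight after conditioning:
  (W=0, Z=2, X=2, Y=0, U=0) weight 1/504
  (W=0, Z=2, X=2, Y=0, U=1) weight 1/504
  (W=0, Z=2, X=2, Y=0, U=2) weight 1/126
  (W=0, Z=2, X=2, Y=2, U=0) weight 1/2016
  (W=0, Z=2, X=2, Y=2, U=1) weight 1/2016
  (W=0, Z=2, X=2, Y=2, U=2) weight 1/504
  (W=0, Z=2, X=3, Y=1, U=0) weight 1/960
  (W=0, Z=2, X=3, Y=1, U=1) weight 1/960
  … 100 more
Group by Y:
  weight(Y=0) = 2/7
  weight(Y=1) = 3/20
  weight(Y=2) = 1/14
Total weight = 2/7 + 3/20 + 1/14 = 71/140
P(Y=0 | obs) = 2/7 / 71/140 = 40/71
P(Y=1 | obs) = 3/20 / 71/140 = 21/71
P(Y=2 | obs) = 1/14 / 71/140 = 10/71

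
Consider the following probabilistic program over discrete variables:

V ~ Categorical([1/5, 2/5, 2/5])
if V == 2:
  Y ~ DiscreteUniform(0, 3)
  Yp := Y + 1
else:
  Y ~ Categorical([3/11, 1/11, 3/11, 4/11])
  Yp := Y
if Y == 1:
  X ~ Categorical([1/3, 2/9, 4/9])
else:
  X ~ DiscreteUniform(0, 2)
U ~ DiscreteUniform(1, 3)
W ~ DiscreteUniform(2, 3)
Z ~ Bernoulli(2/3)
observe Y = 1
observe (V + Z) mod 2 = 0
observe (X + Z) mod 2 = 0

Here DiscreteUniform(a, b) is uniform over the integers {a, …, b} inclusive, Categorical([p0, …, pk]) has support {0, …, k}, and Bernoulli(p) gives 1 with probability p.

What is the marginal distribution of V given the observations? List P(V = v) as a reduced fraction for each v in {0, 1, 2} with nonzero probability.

Enumerate traces; 30 have nonzero weight after conditioning:
  (V=0, Y=1, X=0, U=1, W=2, Z=0) weight 1/2970
  (V=0, Y=1, X=0, U=1, W=3, Z=0) weight 1/2970
  (V=0, Y=1, X=0, U=2, W=2, Z=0) weight 1/2970
  (V=0, Y=1, X=0, U=2, W=3, Z=0) weight 1/2970
  (V=0, Y=1, X=0, U=3, W=2, Z=0) weight 1/2970
  (V=0, Y=1, X=0, U=3, W=3, Z=0) weight 1/2970
  (V=0, Y=1, X=2, U=1, W=2, Z=0) weight 2/4455
  (V=0, Y=1, X=2, U=1, W=3, Z=0) weight 2/4455
  (V=1, Y=1, X=1, U=1, W=2, Z=1) weight 4/4455
  (V=2, Y=1, X=0, U=1, W=2, Z=0) weight 1/540
  … 20 more
Group by V:
  weight(V=0) = 7/1485
  weight(V=1) = 8/1485
  weight(V=2) = 7/270
Total weight = 7/1485 + 8/1485 + 7/270 = 107/2970
P(V=0 | obs) = 7/1485 / 107/2970 = 14/107
P(V=1 | obs) = 8/1485 / 107/2970 = 16/107
P(V=2 | obs) = 7/270 / 107/2970 = 77/107

P(V=0) = 14/107, P(V=1) = 16/107, P(V=2) = 77/107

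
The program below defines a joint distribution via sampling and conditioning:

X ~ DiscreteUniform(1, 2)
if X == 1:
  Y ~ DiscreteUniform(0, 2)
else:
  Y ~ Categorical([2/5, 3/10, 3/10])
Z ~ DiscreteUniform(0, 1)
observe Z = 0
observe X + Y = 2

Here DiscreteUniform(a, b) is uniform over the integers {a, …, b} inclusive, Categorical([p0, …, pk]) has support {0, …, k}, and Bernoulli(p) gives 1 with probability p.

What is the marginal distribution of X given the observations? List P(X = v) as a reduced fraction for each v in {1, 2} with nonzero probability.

P(X=1) = 5/11, P(X=2) = 6/11

Enumerate traces; 2 have nonzero weight after conditioning:
  (X=1, Y=1, Z=0) weight 1/12
  (X=2, Y=0, Z=0) weight 1/10
Group by X:
  weight(X=1) = 1/12
  weight(X=2) = 1/10
Total weight = 1/12 + 1/10 = 11/60
P(X=1 | obs) = 1/12 / 11/60 = 5/11
P(X=2 | obs) = 1/10 / 11/60 = 6/11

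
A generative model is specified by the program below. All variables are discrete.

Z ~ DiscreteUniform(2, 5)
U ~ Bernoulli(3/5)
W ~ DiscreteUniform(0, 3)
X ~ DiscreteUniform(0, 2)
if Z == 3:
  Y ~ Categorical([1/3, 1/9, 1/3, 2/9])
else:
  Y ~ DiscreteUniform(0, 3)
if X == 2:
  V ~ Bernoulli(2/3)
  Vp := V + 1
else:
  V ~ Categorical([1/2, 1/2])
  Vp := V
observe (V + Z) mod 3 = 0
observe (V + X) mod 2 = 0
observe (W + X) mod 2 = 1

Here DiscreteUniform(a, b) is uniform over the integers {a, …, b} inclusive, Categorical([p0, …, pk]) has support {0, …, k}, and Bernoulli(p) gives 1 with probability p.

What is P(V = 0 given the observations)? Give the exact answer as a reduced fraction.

Enumerate traces; 64 have nonzero weight after conditioning:
  (Z=2, U=0, W=0, X=1, Y=0, V=1) weight 1/960
  (Z=2, U=0, W=0, X=1, Y=1, V=1) weight 1/960
  (Z=2, U=0, W=0, X=1, Y=2, V=1) weight 1/960
  (Z=2, U=0, W=0, X=1, Y=3, V=1) weight 1/960
  (Z=2, U=0, W=2, X=1, Y=0, V=1) weight 1/960
  (Z=2, U=0, W=2, X=1, Y=1, V=1) weight 1/960
  (Z=2, U=0, W=2, X=1, Y=2, V=1) weight 1/960
  (Z=2, U=0, W=2, X=1, Y=3, V=1) weight 1/960
  (Z=3, U=0, W=1, X=0, Y=0, V=0) weight 1/720
  … 55 more
Group by V:
  weight(V=0) = 5/144
  weight(V=1) = 1/24
Total weight = 5/144 + 1/24 = 11/144
P(V=0 | obs) = 5/144 / 11/144 = 5/11
P(V=1 | obs) = 1/24 / 11/144 = 6/11

P(V = 0 | obs) = 5/11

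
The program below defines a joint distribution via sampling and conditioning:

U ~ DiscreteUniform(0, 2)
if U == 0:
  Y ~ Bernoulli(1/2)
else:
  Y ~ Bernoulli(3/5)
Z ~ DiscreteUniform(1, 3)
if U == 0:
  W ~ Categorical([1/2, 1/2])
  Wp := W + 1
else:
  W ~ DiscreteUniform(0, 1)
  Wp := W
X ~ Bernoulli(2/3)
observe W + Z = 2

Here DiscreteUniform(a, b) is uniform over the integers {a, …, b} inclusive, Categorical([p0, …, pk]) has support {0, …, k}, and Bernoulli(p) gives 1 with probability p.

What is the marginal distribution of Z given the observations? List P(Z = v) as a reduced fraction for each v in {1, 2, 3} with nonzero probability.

P(Z=1) = 1/2, P(Z=2) = 1/2

Enumerate traces; 24 have nonzero weight after conditioning:
  (U=0, Y=0, Z=1, W=1, X=0) weight 1/108
  (U=0, Y=0, Z=1, W=1, X=1) weight 1/54
  (U=0, Y=0, Z=2, W=0, X=0) weight 1/108
  (U=0, Y=0, Z=2, W=0, X=1) weight 1/54
  (U=0, Y=1, Z=1, W=1, X=0) weight 1/108
  (U=0, Y=1, Z=1, W=1, X=1) weight 1/54
  (U=0, Y=1, Z=2, W=0, X=0) weight 1/108
  (U=0, Y=1, Z=2, W=0, X=1) weight 1/54
  … 16 more
Group by Z:
  weight(Z=1) = 1/6
  weight(Z=2) = 1/6
Total weight = 1/6 + 1/6 = 1/3
P(Z=1 | obs) = 1/6 / 1/3 = 1/2
P(Z=2 | obs) = 1/6 / 1/3 = 1/2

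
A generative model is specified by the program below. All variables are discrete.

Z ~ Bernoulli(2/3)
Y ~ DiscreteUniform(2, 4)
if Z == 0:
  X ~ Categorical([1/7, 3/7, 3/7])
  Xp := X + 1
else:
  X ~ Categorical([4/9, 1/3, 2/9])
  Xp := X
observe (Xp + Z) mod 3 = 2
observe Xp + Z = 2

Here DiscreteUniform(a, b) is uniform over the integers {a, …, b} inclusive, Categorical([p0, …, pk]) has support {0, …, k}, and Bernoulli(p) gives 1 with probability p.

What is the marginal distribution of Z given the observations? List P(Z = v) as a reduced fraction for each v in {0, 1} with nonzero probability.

P(Z=0) = 9/23, P(Z=1) = 14/23

Enumerate traces; 6 have nonzero weight after conditioning:
  (Z=0, Y=2, X=1) weight 1/21
  (Z=0, Y=3, X=1) weight 1/21
  (Z=0, Y=4, X=1) weight 1/21
  (Z=1, Y=2, X=1) weight 2/27
  (Z=1, Y=3, X=1) weight 2/27
  (Z=1, Y=4, X=1) weight 2/27
Group by Z:
  weight(Z=0) = 1/7
  weight(Z=1) = 2/9
Total weight = 1/7 + 2/9 = 23/63
P(Z=0 | obs) = 1/7 / 23/63 = 9/23
P(Z=1 | obs) = 2/9 / 23/63 = 14/23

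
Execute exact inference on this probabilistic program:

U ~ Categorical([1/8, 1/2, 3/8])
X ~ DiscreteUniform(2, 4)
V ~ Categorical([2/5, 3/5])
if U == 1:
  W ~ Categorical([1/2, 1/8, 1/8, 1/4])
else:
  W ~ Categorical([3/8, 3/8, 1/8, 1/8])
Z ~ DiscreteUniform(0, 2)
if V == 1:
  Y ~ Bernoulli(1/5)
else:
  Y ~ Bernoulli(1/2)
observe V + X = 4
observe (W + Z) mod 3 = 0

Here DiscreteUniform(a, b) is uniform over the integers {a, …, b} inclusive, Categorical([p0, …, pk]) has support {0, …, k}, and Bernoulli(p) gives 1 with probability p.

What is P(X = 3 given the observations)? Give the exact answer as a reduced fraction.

Enumerate traces; 48 have nonzero weight after conditioning:
  (U=0, X=3, V=1, W=0, Z=0, Y=0) weight 1/400
  (U=0, X=3, V=1, W=0, Z=0, Y=1) weight 1/1600
  (U=0, X=3, V=1, W=1, Z=2, Y=0) weight 1/400
  (U=0, X=3, V=1, W=1, Z=2, Y=1) weight 1/1600
  (U=0, X=3, V=1, W=2, Z=1, Y=0) weight 1/1200
  (U=0, X=3, V=1, W=2, Z=1, Y=1) weight 1/4800
  (U=0, X=3, V=1, W=3, Z=0, Y=0) weight 1/1200
  (U=0, X=3, V=1, W=3, Z=0, Y=1) weight 1/4800
  (U=0, X=4, V=0, W=0, Z=0, Y=0) weight 1/960
  … 39 more
Group by X:
  weight(X=3) = 1/15
  weight(X=4) = 2/45
Total weight = 1/15 + 2/45 = 1/9
P(X=3 | obs) = 1/15 / 1/9 = 3/5
P(X=4 | obs) = 2/45 / 1/9 = 2/5

P(X = 3 | obs) = 3/5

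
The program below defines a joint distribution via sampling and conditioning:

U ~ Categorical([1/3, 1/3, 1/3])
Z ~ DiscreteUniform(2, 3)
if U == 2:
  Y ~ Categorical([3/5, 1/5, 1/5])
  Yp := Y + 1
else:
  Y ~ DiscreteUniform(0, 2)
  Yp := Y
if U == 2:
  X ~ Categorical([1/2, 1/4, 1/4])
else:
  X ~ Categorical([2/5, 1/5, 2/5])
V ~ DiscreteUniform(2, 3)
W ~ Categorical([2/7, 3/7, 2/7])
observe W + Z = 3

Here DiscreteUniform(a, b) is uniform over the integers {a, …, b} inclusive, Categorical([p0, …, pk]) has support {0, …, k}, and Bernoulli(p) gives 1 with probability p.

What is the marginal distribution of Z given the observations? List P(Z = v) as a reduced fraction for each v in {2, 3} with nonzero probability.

Enumerate traces; 108 have nonzero weight after conditioning:
  (U=0, Z=2, Y=0, X=0, V=2, W=1) weight 1/210
  (U=0, Z=2, Y=0, X=0, V=3, W=1) weight 1/210
  (U=0, Z=2, Y=0, X=1, V=2, W=1) weight 1/420
  (U=0, Z=2, Y=0, X=1, V=3, W=1) weight 1/420
  (U=0, Z=2, Y=0, X=2, V=2, W=1) weight 1/210
  (U=0, Z=2, Y=0, X=2, V=3, W=1) weight 1/210
  (U=0, Z=2, Y=1, X=0, V=2, W=1) weight 1/210
  (U=0, Z=2, Y=1, X=0, V=3, W=1) weight 1/210
  (U=0, Z=3, Y=0, X=0, V=2, W=0) weight 1/315
  … 99 more
Group by Z:
  weight(Z=2) = 3/14
  weight(Z=3) = 1/7
Total weight = 3/14 + 1/7 = 5/14
P(Z=2 | obs) = 3/14 / 5/14 = 3/5
P(Z=3 | obs) = 1/7 / 5/14 = 2/5

P(Z=2) = 3/5, P(Z=3) = 2/5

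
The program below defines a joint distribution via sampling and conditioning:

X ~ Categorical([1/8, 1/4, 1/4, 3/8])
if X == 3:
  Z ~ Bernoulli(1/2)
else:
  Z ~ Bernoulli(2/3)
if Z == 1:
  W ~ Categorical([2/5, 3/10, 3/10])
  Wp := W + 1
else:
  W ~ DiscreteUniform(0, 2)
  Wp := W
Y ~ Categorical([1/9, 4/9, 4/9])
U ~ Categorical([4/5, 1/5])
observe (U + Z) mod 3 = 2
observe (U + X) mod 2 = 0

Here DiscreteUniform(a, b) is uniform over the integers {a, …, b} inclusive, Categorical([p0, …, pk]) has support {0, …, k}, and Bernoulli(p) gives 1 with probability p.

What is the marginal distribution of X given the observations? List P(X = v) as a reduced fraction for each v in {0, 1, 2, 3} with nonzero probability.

P(X=1) = 8/17, P(X=3) = 9/17

Enumerate traces; 18 have nonzero weight after conditioning:
  (X=1, Z=1, W=0, Y=0, U=1) weight 1/675
  (X=1, Z=1, W=0, Y=1, U=1) weight 4/675
  (X=1, Z=1, W=0, Y=2, U=1) weight 4/675
  (X=1, Z=1, W=1, Y=0, U=1) weight 1/900
  (X=1, Z=1, W=1, Y=1, U=1) weight 1/225
  (X=1, Z=1, W=1, Y=2, U=1) weight 1/225
  (X=1, Z=1, W=2, Y=0, U=1) weight 1/900
  (X=1, Z=1, W=2, Y=1, U=1) weight 1/225
  (X=3, Z=1, W=0, Y=0, U=1) weight 1/600
  … 9 more
Group by X:
  weight(X=1) = 1/30
  weight(X=3) = 3/80
Total weight = 1/30 + 3/80 = 17/240
P(X=1 | obs) = 1/30 / 17/240 = 8/17
P(X=3 | obs) = 3/80 / 17/240 = 9/17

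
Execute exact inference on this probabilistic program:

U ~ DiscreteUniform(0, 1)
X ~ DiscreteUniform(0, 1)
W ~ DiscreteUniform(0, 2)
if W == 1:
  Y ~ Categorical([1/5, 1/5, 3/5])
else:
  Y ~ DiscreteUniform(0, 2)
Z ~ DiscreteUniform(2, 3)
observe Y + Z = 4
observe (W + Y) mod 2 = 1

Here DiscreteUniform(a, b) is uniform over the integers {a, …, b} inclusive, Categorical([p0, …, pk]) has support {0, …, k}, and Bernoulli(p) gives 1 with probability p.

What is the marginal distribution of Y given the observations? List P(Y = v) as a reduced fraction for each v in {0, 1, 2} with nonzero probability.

P(Y=1) = 10/19, P(Y=2) = 9/19

Enumerate traces; 12 have nonzero weight after conditioning:
  (U=0, X=0, W=0, Y=1, Z=3) weight 1/72
  (U=0, X=0, W=1, Y=2, Z=2) weight 1/40
  (U=0, X=0, W=2, Y=1, Z=3) weight 1/72
  (U=0, X=1, W=0, Y=1, Z=3) weight 1/72
  (U=0, X=1, W=1, Y=2, Z=2) weight 1/40
  (U=0, X=1, W=2, Y=1, Z=3) weight 1/72
  (U=1, X=0, W=0, Y=1, Z=3) weight 1/72
  (U=1, X=0, W=1, Y=2, Z=2) weight 1/40
  … 4 more
Group by Y:
  weight(Y=1) = 1/9
  weight(Y=2) = 1/10
Total weight = 1/9 + 1/10 = 19/90
P(Y=1 | obs) = 1/9 / 19/90 = 10/19
P(Y=2 | obs) = 1/10 / 19/90 = 9/19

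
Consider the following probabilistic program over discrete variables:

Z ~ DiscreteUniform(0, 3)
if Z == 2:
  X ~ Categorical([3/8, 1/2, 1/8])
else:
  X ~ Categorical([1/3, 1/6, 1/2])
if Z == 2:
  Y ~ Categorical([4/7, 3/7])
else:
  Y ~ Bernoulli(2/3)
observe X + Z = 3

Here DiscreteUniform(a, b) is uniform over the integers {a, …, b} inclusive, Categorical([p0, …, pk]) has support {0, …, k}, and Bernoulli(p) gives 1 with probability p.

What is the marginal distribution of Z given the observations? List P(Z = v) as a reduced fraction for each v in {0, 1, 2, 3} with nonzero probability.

P(Z=1) = 3/8, P(Z=2) = 3/8, P(Z=3) = 1/4

Enumerate traces; 6 have nonzero weight after conditioning:
  (Z=1, X=2, Y=0) weight 1/24
  (Z=1, X=2, Y=1) weight 1/12
  (Z=2, X=1, Y=0) weight 1/14
  (Z=2, X=1, Y=1) weight 3/56
  (Z=3, X=0, Y=0) weight 1/36
  (Z=3, X=0, Y=1) weight 1/18
Group by Z:
  weight(Z=1) = 1/8
  weight(Z=2) = 1/8
  weight(Z=3) = 1/12
Total weight = 1/8 + 1/8 + 1/12 = 1/3
P(Z=1 | obs) = 1/8 / 1/3 = 3/8
P(Z=2 | obs) = 1/8 / 1/3 = 3/8
P(Z=3 | obs) = 1/12 / 1/3 = 1/4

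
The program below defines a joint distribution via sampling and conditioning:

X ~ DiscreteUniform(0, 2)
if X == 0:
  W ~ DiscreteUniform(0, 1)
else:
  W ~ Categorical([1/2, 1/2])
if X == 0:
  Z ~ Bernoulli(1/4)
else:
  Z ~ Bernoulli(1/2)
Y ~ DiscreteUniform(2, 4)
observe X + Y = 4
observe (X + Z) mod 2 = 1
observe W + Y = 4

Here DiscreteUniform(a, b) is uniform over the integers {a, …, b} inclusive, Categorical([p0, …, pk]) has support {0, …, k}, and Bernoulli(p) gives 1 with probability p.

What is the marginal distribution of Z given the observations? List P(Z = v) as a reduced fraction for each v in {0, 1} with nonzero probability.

P(Z=0) = 2/3, P(Z=1) = 1/3

Enumerate traces; 2 have nonzero weight after conditioning:
  (X=0, W=0, Z=1, Y=4) weight 1/72
  (X=1, W=1, Z=0, Y=3) weight 1/36
Group by Z:
  weight(Z=0) = 1/36
  weight(Z=1) = 1/72
Total weight = 1/36 + 1/72 = 1/24
P(Z=0 | obs) = 1/36 / 1/24 = 2/3
P(Z=1 | obs) = 1/72 / 1/24 = 1/3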